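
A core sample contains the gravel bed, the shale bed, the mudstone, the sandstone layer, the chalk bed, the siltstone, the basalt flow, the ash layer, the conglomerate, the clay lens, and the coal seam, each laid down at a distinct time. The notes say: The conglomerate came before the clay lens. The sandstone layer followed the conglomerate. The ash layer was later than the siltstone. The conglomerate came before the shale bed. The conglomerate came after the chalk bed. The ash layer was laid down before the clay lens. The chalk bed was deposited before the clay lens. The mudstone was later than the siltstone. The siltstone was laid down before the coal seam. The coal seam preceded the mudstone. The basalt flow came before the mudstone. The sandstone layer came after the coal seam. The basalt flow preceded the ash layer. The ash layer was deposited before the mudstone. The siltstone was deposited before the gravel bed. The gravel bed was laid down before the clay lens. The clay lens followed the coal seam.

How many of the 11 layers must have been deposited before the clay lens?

7

Directly stated before the clay lens: the ash layer, the chalk bed, the coal seam, the conglomerate, and the gravel bed.
The basalt flow reaches the clay lens via the basalt flow → the ash layer → the clay lens.
The siltstone reaches the clay lens via the siltstone → the gravel bed → the clay lens.
No chain forces the sandstone layer (or any of the others) ahead of the clay lens.
That's the ash layer, the basalt flow, the chalk bed, the coal seam, the conglomerate, the gravel bed, and the siltstone — 7 in all.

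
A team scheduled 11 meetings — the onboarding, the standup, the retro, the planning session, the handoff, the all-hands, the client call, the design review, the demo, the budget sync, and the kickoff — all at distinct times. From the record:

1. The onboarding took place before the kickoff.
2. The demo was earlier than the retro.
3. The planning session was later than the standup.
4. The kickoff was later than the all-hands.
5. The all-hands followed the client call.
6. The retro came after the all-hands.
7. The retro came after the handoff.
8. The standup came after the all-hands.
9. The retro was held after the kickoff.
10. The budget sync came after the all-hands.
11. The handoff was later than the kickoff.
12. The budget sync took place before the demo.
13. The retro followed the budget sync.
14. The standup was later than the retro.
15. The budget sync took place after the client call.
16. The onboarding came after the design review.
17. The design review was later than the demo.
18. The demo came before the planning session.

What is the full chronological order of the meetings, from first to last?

The constraints fix every adjacent pair, so only one ordering works:
the client call → the all-hands → the budget sync → the demo → the design review → the onboarding → the kickoff → the handoff → the retro → the standup → the planning session.

the client call, the all-hands, the budget sync, the demo, the design review, the onboarding, the kickoff, the handoff, the retro, the standup, the planning session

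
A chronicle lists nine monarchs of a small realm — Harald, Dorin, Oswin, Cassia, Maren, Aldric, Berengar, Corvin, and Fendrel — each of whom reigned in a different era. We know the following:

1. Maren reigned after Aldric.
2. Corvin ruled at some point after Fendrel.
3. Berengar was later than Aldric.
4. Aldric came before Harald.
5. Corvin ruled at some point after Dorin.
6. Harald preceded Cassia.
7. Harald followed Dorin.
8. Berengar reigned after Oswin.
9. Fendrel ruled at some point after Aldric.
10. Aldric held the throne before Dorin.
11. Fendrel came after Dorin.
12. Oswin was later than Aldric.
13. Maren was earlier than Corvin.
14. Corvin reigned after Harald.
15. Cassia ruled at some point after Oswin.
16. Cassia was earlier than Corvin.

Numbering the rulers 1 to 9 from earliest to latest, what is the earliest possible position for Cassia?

Aldric, Dorin, Harald, and Oswin must all come before Cassia — 4 forced predecessors.
Nothing else is forced ahead of Cassia, so their earliest slot is position 4 + 1 = 5.

5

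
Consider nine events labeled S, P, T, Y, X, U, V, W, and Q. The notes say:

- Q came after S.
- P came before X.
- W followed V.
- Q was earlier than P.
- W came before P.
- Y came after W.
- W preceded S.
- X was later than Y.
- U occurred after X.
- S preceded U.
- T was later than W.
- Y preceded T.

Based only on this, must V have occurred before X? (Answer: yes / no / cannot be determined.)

Chain the constraints: V → W → P → X. Each link is directly stated, so V comes before X.

yes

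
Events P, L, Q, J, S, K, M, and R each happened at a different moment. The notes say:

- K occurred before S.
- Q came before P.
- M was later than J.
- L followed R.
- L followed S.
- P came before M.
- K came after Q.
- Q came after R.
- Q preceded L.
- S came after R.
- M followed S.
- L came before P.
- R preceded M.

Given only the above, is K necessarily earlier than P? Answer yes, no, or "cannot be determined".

yes

Chain the constraints: K → S → L → P. Each link is directly stated, so K comes before P.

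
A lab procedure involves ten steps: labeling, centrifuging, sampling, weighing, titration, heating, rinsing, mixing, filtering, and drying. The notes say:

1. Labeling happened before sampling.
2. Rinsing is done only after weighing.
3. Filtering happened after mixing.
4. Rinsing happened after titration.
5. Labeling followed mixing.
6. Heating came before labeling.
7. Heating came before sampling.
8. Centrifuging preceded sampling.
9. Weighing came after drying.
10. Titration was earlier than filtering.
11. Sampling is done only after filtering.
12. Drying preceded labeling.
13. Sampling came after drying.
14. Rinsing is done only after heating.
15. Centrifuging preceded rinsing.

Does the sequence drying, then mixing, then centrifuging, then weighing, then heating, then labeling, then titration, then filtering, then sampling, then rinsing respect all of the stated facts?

Check each stated constraint against the proposed order — e.g. centrifuging is ahead of rinsing; drying is ahead of sampling. Every pair is in the required order; nothing is violated.

yes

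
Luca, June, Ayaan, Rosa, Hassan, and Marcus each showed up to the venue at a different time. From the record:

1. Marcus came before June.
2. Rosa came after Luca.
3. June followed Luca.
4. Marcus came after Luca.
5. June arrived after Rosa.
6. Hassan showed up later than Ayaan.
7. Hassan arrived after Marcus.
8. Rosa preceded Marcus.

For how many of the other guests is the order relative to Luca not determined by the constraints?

1

Forced after Luca: Hassan, June, Marcus, and Rosa.
That leaves Ayaan with no forced order relative to Luca — 1.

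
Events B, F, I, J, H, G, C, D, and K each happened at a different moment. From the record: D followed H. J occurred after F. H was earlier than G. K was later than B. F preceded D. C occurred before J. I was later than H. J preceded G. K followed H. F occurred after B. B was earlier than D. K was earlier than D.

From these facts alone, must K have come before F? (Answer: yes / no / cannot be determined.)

No chain of stated constraints runs from K to F, and none runs from F to K either.
So the relative order of K and F is not fixed by the given facts.

cannot be determined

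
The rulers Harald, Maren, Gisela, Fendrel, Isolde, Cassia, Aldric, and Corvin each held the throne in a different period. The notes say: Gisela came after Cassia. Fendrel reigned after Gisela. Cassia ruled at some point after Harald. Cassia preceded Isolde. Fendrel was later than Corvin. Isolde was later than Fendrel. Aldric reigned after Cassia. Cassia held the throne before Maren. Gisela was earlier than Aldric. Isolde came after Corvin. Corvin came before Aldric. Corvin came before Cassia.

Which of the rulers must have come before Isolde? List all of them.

Cassia, Corvin, Fendrel, Gisela, Harald

Directly stated before Isolde: Cassia, Corvin, and Fendrel.
Gisela reaches Isolde via Gisela → Fendrel → Isolde.
Harald reaches Isolde via Harald → Cassia → Isolde.
No chain forces Maren (or any of the others) ahead of Isolde.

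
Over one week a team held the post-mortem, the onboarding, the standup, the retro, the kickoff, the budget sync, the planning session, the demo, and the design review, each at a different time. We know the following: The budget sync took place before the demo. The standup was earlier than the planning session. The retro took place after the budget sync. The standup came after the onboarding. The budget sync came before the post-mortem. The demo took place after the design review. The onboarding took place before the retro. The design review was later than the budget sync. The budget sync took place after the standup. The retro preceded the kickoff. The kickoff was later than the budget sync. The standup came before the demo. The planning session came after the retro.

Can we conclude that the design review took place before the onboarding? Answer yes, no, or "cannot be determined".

Tracing the constraints gives the onboarding → the standup → the budget sync → the design review, so the onboarding must come before the design review.
That means the design review cannot be before the onboarding.

no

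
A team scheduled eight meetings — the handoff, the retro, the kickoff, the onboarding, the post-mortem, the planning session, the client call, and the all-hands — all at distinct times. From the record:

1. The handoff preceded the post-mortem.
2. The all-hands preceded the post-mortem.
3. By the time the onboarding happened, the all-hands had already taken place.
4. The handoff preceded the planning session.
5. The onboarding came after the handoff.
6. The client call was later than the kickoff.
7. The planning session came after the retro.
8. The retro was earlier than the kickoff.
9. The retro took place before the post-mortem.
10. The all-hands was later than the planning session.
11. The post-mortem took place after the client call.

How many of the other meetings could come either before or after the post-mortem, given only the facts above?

1

Forced before the post-mortem: the all-hands, the client call, the handoff, the kickoff, the planning session, and the retro.
That leaves the onboarding with no forced order relative to the post-mortem — 1.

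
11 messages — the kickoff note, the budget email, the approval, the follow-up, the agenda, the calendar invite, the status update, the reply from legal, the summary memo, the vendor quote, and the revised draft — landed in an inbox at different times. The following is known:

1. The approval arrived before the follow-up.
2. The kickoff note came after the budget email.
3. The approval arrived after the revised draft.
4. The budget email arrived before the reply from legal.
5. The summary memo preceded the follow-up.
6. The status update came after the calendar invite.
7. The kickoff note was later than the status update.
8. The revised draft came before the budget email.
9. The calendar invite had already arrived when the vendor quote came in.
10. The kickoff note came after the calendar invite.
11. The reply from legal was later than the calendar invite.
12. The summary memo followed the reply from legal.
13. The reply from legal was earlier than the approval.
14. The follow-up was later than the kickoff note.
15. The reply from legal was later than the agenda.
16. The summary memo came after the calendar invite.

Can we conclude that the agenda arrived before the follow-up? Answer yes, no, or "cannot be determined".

yes

Chain the constraints: the agenda → the reply from legal → the approval → the follow-up. Each link is directly stated, so the agenda comes before the follow-up.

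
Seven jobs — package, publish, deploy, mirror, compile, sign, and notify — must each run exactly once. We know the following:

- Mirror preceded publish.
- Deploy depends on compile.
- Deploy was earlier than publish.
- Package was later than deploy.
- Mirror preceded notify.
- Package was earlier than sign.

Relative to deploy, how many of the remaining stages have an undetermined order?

2

Forced before deploy: compile; forced after deploy: package, publish, and sign.
That leaves mirror and notify with no forced order relative to deploy — 2.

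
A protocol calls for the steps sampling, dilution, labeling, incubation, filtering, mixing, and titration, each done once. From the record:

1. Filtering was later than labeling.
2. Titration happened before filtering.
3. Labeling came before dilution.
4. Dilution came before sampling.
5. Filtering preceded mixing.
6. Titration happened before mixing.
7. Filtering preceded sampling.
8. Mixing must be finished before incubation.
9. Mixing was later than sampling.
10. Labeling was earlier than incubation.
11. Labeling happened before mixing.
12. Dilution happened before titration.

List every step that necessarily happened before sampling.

Directly stated before sampling: dilution and filtering.
Labeling reaches sampling via labeling → dilution → sampling.
Titration reaches sampling via titration → filtering → sampling.

dilution, filtering, labeling, titration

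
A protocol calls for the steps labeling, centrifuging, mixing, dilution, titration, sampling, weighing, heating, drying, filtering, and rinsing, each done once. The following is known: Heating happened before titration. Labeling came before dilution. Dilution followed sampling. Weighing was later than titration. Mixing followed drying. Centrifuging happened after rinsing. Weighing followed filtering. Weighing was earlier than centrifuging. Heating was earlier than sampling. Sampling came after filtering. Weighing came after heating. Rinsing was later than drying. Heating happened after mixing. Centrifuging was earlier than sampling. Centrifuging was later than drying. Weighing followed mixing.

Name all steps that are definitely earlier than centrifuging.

Directly stated before centrifuging: drying, rinsing, and weighing.
Filtering reaches centrifuging via filtering → weighing → centrifuging.
Heating reaches centrifuging via heating → weighing → centrifuging.
Mixing reaches centrifuging via mixing → weighing → centrifuging.
Likewise titration reaches centrifuging by chaining the stated constraints.
No chain forces dilution (or any of the others) ahead of centrifuging.

drying, filtering, heating, mixing, rinsing, titration, weighing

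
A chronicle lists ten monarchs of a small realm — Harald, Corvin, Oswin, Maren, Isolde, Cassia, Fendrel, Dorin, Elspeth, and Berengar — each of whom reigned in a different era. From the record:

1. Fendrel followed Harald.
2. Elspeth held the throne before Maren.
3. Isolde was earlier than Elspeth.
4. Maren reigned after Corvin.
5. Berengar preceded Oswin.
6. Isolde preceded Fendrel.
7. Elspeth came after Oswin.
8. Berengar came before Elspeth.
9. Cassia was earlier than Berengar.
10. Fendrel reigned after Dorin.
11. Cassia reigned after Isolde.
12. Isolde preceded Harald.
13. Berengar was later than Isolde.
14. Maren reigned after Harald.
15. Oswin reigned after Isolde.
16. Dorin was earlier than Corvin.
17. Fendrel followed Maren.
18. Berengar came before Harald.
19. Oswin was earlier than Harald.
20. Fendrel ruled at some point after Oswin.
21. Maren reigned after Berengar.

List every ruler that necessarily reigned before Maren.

Directly stated before Maren: Berengar, Corvin, Elspeth, and Harald.
Cassia reaches Maren via Cassia → Berengar → Maren.
Dorin reaches Maren via Dorin → Corvin → Maren.
Isolde reaches Maren via Isolde → Berengar → Maren.
Likewise Oswin reaches Maren by chaining the stated constraints.

Berengar, Cassia, Corvin, Dorin, Elspeth, Harald, Isolde, Oswin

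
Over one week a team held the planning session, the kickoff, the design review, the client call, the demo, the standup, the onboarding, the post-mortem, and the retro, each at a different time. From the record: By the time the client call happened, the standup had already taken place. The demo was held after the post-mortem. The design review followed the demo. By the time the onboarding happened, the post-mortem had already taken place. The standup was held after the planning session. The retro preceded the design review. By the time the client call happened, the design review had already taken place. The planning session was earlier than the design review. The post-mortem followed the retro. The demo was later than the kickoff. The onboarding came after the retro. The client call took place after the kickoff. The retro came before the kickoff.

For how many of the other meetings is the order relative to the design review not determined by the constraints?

Forced before the design review: the demo, the kickoff, the planning session, the post-mortem, and the retro; forced after the design review: the client call.
That leaves the onboarding and the standup with no forced order relative to the design review — 2.

2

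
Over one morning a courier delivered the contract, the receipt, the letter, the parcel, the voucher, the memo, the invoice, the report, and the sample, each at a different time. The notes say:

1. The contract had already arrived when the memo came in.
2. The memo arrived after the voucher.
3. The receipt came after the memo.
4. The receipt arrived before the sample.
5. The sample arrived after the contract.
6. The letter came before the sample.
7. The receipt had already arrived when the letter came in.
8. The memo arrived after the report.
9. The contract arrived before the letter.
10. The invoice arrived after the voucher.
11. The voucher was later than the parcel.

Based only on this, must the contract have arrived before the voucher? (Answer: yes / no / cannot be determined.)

No chain of stated constraints runs from the contract to the voucher, and none runs from the voucher to the contract either.
So the relative order of the contract and the voucher is not fixed by the given facts.

cannot be determined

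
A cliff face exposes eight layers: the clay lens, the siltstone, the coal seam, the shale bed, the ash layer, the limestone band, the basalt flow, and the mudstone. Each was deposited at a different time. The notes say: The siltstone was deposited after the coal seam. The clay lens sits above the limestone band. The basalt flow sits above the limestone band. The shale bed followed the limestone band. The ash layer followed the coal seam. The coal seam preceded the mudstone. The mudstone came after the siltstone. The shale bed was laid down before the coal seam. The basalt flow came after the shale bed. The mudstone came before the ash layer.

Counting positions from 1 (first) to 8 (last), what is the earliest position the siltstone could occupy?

The coal seam, the limestone band, and the shale bed must all come before the siltstone — 3 forced predecessors.
Nothing else is forced ahead of the siltstone, so its earliest slot is position 3 + 1 = 4.

4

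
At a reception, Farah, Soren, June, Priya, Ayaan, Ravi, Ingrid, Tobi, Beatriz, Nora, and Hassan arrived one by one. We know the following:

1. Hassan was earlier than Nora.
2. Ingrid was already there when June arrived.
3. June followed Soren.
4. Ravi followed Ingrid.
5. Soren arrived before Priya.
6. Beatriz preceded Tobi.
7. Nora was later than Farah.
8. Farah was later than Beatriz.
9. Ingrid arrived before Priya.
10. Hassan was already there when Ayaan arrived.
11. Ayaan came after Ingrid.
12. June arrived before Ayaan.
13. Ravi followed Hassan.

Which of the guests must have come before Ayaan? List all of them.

Hassan, Ingrid, June, Soren

Directly stated before Ayaan: Hassan, Ingrid, and June.
Soren reaches Ayaan via Soren → June → Ayaan.
No chain forces Beatriz (or any of the others) ahead of Ayaan.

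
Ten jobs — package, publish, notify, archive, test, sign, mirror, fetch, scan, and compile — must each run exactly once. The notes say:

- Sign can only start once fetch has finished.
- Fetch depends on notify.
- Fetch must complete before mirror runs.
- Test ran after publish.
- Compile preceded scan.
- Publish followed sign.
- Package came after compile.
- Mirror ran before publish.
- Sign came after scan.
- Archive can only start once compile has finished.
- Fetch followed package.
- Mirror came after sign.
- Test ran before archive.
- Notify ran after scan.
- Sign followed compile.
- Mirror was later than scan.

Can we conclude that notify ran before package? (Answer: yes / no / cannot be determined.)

No chain of stated constraints runs from notify to package, and none runs from package to notify either.
So the relative order of notify and package is not fixed by the given facts.

cannot be determined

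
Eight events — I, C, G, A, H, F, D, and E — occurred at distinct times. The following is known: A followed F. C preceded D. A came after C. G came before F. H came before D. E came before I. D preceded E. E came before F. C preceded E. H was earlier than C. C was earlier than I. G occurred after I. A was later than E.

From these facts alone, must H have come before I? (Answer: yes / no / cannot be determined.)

yes

Chain the constraints: H → C → I. Each link is directly stated, so H comes before I.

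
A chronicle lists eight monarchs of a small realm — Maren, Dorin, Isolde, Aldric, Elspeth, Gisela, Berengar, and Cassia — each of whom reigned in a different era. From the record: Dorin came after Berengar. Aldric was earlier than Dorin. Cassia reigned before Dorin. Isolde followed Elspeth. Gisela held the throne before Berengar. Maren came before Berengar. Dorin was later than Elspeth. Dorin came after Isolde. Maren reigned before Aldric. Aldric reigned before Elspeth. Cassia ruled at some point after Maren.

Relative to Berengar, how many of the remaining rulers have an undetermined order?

4

Forced before Berengar: Gisela and Maren; forced after Berengar: Dorin.
That leaves Aldric, Cassia, Elspeth, and Isolde with no forced order relative to Berengar — 4.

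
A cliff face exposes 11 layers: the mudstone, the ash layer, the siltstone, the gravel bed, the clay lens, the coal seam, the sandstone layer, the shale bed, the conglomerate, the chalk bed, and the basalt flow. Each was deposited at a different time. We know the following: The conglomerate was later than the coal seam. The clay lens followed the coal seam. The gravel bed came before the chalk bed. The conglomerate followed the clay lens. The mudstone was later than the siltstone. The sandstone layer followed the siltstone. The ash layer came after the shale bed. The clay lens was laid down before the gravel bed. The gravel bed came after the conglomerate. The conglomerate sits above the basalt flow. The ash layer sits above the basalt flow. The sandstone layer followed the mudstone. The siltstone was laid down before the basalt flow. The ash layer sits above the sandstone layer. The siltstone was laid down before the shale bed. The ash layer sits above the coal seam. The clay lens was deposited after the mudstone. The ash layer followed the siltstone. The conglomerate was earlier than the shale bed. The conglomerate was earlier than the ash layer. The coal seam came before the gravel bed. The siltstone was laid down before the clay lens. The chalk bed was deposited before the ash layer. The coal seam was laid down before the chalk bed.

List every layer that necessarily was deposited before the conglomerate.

Directly stated before the conglomerate: the basalt flow, the clay lens, and the coal seam.
The mudstone reaches the conglomerate via the mudstone → the clay lens → the conglomerate.
The siltstone reaches the conglomerate via the siltstone → the basalt flow → the conglomerate.
No chain forces the shale bed (or any of the others) ahead of the conglomerate.

the basalt flow, the clay lens, the coal seam, the mudstone, the siltstone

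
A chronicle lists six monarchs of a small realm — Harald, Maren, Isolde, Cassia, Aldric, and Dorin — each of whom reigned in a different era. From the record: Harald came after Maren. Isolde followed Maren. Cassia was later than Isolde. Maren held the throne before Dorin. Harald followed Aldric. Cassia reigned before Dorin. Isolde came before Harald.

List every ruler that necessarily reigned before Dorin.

Directly stated before Dorin: Cassia and Maren.
Isolde reaches Dorin via Isolde → Cassia → Dorin.
No chain forces Aldric (or any of the others) ahead of Dorin.

Cassia, Isolde, Maren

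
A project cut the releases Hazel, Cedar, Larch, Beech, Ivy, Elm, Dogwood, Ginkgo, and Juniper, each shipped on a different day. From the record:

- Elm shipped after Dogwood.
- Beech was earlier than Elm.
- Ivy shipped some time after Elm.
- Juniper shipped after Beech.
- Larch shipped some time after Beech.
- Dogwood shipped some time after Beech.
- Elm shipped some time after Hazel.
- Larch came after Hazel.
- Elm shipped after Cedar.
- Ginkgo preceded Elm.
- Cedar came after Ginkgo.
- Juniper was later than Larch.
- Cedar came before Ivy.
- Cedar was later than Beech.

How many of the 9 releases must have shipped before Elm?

5

Directly stated before Elm: Beech, Cedar, Dogwood, Ginkgo, and Hazel.
No chain forces Juniper (or any of the others) ahead of Elm.
That's Beech, Cedar, Dogwood, Ginkgo, and Hazel — 5 in all.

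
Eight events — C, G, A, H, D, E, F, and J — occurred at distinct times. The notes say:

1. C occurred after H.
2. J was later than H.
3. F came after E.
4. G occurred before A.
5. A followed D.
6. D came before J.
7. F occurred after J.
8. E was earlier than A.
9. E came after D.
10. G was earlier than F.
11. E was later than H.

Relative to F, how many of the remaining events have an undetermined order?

Forced before F: D, E, G, H, and J.
That leaves A and C with no forced order relative to F — 2.

2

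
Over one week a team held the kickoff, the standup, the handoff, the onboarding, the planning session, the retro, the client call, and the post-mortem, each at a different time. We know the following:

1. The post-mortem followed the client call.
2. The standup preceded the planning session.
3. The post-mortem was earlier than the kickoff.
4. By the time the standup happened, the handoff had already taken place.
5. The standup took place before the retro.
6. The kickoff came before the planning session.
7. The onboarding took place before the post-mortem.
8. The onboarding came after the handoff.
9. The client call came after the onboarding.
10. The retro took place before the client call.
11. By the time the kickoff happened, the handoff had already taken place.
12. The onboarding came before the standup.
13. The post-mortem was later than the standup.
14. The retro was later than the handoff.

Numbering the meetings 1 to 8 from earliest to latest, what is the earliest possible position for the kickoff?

7

The client call, the handoff, the onboarding, the post-mortem, the retro, and the standup must all come before the kickoff — 6 forced predecessors.
Nothing else is forced ahead of the kickoff, so its earliest slot is position 6 + 1 = 7.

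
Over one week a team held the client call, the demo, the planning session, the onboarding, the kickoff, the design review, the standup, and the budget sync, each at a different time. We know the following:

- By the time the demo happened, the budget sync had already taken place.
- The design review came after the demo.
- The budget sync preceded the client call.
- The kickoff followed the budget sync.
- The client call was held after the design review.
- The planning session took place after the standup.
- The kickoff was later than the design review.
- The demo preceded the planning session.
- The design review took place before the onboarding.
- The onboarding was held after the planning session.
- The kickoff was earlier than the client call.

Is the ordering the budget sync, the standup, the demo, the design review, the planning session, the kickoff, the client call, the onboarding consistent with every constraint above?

yes

Check each stated constraint against the proposed order — e.g. the budget sync is ahead of the kickoff; the budget sync is ahead of the client call. Every pair is in the required order; nothing is violated.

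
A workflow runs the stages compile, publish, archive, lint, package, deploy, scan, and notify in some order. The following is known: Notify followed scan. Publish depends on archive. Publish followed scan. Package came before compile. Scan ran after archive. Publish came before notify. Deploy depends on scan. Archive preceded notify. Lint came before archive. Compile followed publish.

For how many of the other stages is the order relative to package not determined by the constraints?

Forced after package: compile.
That leaves archive, deploy, lint, notify, publish, and scan with no forced order relative to package — 6.

6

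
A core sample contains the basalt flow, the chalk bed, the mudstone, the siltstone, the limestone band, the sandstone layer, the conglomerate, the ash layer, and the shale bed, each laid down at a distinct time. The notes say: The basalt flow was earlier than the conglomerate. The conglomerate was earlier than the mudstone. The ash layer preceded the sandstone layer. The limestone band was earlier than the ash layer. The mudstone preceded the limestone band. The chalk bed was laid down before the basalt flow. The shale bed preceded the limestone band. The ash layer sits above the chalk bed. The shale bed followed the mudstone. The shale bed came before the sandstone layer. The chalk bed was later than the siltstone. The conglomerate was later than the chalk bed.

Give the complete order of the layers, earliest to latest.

The constraints fix every adjacent pair, so only one ordering works:
the siltstone → the chalk bed → the basalt flow → the conglomerate → the mudstone → the shale bed → the limestone band → the ash layer → the sandstone layer.

the siltstone, the chalk bed, the basalt flow, the conglomerate, the mudstone, the shale bed, the limestone band, the ash layer, the sandstone layer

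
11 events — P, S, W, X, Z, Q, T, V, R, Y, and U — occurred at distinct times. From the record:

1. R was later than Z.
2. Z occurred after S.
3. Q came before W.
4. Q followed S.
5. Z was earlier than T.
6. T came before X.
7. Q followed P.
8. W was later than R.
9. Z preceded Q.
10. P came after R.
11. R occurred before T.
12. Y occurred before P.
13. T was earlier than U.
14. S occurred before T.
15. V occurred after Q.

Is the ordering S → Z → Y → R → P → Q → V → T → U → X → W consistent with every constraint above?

yes

Check each stated constraint against the proposed order — e.g. S is ahead of T; R is ahead of W. Every pair is in the required order; nothing is violated.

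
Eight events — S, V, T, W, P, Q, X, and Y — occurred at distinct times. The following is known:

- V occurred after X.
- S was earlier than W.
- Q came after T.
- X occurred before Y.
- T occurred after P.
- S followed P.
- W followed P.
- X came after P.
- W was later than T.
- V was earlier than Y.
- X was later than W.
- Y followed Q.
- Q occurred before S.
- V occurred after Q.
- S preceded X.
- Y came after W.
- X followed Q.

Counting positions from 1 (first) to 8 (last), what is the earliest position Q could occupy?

P and T must both come before Q — 2 forced predecessors.
Nothing else is forced ahead of Q, so its earliest slot is position 2 + 1 = 3.

3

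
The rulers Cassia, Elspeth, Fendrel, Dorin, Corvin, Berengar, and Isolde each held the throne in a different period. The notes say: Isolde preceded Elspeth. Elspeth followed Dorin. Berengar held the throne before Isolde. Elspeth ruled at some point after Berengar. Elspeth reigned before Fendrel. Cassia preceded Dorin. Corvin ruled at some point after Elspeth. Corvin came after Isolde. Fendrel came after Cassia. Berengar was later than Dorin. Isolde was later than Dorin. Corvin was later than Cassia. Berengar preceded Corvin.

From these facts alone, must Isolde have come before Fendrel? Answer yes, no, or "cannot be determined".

yes

Chain the constraints: Isolde → Elspeth → Fendrel. Each link is directly stated, so Isolde comes before Fendrel.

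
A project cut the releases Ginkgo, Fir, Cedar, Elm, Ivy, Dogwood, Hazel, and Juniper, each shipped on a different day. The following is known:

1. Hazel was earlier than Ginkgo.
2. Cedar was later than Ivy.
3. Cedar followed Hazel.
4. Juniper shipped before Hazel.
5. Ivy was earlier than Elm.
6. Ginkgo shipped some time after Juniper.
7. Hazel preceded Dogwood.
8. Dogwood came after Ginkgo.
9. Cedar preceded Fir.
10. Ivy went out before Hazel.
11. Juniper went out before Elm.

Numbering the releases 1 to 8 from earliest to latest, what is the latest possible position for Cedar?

Cedar must come before Fir — 1 release forced after it.
Everything else can be placed before Cedar in some valid order, so Cedar can sit as late as position 8 − 1 = 7.

7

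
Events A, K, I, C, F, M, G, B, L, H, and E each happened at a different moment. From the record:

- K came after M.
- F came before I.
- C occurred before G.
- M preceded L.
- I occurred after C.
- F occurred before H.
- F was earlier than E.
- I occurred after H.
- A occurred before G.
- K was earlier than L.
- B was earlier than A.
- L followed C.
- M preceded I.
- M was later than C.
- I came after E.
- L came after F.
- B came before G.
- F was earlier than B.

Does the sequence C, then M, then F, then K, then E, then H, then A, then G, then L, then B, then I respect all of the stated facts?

no

The constraints require B before A, but in the proposed sequence A appears ahead of B. That one violation is enough.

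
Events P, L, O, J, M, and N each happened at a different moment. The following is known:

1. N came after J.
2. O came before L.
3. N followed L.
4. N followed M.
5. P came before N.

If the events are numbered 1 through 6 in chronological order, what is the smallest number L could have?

O must come before L — 1 forced predecessor.
Nothing else is forced ahead of L, so its earliest slot is position 1 + 1 = 2.

2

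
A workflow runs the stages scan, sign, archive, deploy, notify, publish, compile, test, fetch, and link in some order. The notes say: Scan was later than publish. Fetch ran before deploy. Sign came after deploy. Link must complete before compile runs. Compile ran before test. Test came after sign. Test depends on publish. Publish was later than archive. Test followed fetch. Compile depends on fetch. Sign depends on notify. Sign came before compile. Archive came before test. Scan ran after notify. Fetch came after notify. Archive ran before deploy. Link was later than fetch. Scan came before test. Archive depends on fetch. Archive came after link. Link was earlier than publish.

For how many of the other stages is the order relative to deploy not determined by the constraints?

2

Forced before deploy: archive, fetch, link, and notify; forced after deploy: compile, sign, and test.
That leaves publish and scan with no forced order relative to deploy — 2.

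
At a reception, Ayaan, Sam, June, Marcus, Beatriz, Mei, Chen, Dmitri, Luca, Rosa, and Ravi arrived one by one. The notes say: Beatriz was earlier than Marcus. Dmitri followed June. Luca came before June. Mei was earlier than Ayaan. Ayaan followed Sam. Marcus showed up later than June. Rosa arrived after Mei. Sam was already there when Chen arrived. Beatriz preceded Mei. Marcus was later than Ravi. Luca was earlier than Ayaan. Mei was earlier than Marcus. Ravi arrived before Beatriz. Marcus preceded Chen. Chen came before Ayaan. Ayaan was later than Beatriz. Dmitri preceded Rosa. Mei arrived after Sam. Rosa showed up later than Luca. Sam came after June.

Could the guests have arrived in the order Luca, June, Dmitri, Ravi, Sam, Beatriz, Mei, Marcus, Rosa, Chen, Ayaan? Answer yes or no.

yes

Check each stated constraint against the proposed order — e.g. Luca is ahead of Rosa; Luca is ahead of Ayaan. Every pair is in the required order; nothing is violated.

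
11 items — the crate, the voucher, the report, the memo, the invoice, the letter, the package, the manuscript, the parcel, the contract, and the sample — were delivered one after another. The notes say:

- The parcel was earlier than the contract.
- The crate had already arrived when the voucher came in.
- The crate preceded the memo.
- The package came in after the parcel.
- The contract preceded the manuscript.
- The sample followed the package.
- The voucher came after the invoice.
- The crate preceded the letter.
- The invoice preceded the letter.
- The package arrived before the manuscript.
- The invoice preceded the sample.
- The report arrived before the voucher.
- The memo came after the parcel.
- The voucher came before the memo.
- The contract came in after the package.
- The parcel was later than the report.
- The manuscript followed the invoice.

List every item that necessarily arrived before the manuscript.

the contract, the invoice, the package, the parcel, the report

Directly stated before the manuscript: the contract, the invoice, and the package.
The parcel reaches the manuscript via the parcel → the contract → the manuscript.
The report reaches the manuscript via the report → the parcel → the contract → the manuscript.
No chain forces the memo (or any of the others) ahead of the manuscript.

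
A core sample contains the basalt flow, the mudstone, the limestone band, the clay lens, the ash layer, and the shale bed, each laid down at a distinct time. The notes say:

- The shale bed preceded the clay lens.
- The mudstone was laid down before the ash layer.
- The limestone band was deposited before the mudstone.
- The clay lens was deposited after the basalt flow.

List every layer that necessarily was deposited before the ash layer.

the limestone band, the mudstone

Directly stated before the ash layer: the mudstone.
The limestone band reaches the ash layer via the limestone band → the mudstone → the ash layer.
No chain forces the shale bed (or any of the others) ahead of the ash layer.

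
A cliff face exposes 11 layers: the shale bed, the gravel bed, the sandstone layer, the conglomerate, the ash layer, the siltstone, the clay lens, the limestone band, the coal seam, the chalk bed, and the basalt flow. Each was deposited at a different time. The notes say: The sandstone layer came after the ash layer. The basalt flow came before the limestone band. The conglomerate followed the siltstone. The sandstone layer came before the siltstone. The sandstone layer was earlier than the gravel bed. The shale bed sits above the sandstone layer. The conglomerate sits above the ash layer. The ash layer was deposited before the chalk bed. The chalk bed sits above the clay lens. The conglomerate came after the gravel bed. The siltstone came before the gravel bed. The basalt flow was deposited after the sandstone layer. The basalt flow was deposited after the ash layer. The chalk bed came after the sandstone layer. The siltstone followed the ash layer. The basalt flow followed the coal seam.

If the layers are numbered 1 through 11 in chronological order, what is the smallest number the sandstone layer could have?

The ash layer must come before the sandstone layer — 1 forced predecessor.
Nothing else is forced ahead of the sandstone layer, so its earliest slot is position 1 + 1 = 2.

2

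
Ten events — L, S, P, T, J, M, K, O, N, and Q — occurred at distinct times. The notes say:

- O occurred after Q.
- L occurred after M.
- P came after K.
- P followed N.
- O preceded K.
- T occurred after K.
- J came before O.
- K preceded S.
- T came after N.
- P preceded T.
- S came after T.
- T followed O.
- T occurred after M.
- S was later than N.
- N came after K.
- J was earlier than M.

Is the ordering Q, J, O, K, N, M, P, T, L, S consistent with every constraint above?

yes

Check each stated constraint against the proposed order — e.g. O is ahead of T; K is ahead of S. Every pair is in the required order; nothing is violated.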